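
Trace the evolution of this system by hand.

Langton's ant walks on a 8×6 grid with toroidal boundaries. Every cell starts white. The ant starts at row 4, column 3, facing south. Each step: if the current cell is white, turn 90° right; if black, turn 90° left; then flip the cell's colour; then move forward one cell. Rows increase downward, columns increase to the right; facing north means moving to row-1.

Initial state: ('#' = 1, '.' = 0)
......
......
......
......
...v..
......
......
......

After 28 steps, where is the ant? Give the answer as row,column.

2,5

t=0: ......
......
......
......
...v..
......
......
......
t=1: ......
......
......
......
..<#..
......
......
......
t=2: ......
......
......
..^...
..##..
......
......
......
t=3: ......
......
......
..#>..
..##..
......
......
......
t=4: ......
......
......
..##..
..#v..
......
......
......
t=5: ......
......
......
..##..
..#.>.
......
......
......
t=6: ......
......
......
..##..
..#.#.
....v.
......
......
t=7: ......
......
......
..##..
..#.#.
...<#.
......
......
t=8: ......
......
......
..##..
..#^#.
...##.
......
......
t=9: ......
......
......
..##..
..##>.
...##.
......
......
t=10: ......
......
......
..##^.
..##..
...##.
......
......
t=11: ......
......
......
..###>
..##..
...##.
......
......
t=12: ......
......
......
..####
..##.v
...##.
......
......
t=13: ......
......
......
..####
..##<#
...##.
......
......
t=14: ......
......
......
..##^#
..####
...##.
......
......
t=15: ......
......
......
..#<.#
..####
...##.
......
......
t=16: ......
......
......
..#..#
..#v##
...##.
......
......
t=17: ......
......
......
..#..#
..#.>#
...##.
......
......
t=18: ......
......
......
..#.^#
..#..#
...##.
......
......
t=19: ......
......
......
..#.#>
..#..#
...##.
......
......
t=20: ......
......
.....^
..#.#.
..#..#
...##.
......
......
t=21: ......
......
>....#
..#.#.
..#..#
...##.
......
......
t=22: ......
......
#....#
v.#.#.
..#..#
...##.
......
......
t=23: ......
......
#....#
#.#.#<
..#..#
...##.
......
......
t=24: ......
......
#....^
#.#.##
..#..#
...##.
......
......
t=25: ......
......
#...<.
#.#.##
..#..#
...##.
......
......
t=26: ......
....^.
#...#.
#.#.##
..#..#
...##.
......
......
t=27: ......
....#>
#...#.
#.#.##
..#..#
...##.
......
......
t=28: ......
....##
#...#v
#.#.##
..#..#
...##.
......
......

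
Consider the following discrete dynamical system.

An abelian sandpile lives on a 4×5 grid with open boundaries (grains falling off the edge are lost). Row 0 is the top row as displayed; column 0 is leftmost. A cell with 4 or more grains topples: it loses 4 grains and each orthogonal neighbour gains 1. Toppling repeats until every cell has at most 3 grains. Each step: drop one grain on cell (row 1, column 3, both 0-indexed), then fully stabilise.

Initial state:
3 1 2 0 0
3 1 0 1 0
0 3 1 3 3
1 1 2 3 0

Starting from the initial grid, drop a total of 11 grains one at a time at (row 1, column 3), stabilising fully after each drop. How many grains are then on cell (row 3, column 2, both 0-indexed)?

3

k=0  3 1 2 0 0
3 1 0 1 0
0 3 1 3 3
1 1 2 3 0
k=1  3 1 2 0 0
3 1 0 2 0
0 3 1 3 3
1 1 2 3 0
k=2  3 1 2 0 0
3 1 0 3 0
0 3 1 3 3
1 1 2 3 0
k=3  3 1 2 1 0
3 1 1 1 2
0 3 2 2 0
1 1 3 0 2
k=4  3 1 2 1 0
3 1 1 2 2
0 3 2 2 0
1 1 3 0 2
k=5  3 1 2 1 0
3 1 1 3 2
0 3 2 2 0
1 1 3 0 2
k=6  3 1 2 2 0
3 1 2 0 3
0 3 2 3 0
1 1 3 0 2
k=7  3 1 2 2 0
3 1 2 1 3
0 3 2 3 0
1 1 3 0 2
k=8  3 1 2 2 0
3 1 2 2 3
0 3 2 3 0
1 1 3 0 2
k=9  3 1 2 2 0
3 1 2 3 3
0 3 2 3 0
1 1 3 0 2
k=10  3 1 2 3 1
3 1 3 2 0
0 3 3 0 2
1 1 3 1 2
k=11  3 1 2 3 1
3 1 3 3 0
0 3 3 0 2
1 1 3 1 2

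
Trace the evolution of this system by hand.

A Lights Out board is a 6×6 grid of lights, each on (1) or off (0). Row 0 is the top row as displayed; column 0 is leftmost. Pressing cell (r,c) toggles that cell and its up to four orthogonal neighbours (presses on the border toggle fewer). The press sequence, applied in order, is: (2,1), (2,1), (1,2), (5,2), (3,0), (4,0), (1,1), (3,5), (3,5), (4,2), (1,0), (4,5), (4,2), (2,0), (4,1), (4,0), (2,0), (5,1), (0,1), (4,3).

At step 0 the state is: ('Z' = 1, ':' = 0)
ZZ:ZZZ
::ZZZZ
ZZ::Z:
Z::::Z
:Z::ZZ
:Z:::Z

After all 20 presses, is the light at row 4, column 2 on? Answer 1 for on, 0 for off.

1

step 0: ZZ:ZZZ
::ZZZZ
ZZ::Z:
Z::::Z
:Z::ZZ
:Z:::Z
step 1: ZZ:ZZZ
:ZZZZZ
::Z:Z:
ZZ:::Z
:Z::ZZ
:Z:::Z
step 2: ZZ:ZZZ
::ZZZZ
ZZ::Z:
Z::::Z
:Z::ZZ
:Z:::Z
step 3: ZZZZZZ
:Z::ZZ
ZZZ:Z:
Z::::Z
:Z::ZZ
:Z:::Z
step 4: ZZZZZZ
:Z::ZZ
ZZZ:Z:
Z::::Z
:ZZ:ZZ
::ZZ:Z
step 5: ZZZZZZ
:Z::ZZ
:ZZ:Z:
:Z:::Z
ZZZ:ZZ
::ZZ:Z
step 6: ZZZZZZ
:Z::ZZ
:ZZ:Z:
ZZ:::Z
::Z:ZZ
Z:ZZ:Z
step 7: Z:ZZZZ
Z:Z:ZZ
::Z:Z:
ZZ:::Z
::Z:ZZ
Z:ZZ:Z
step 8: Z:ZZZZ
Z:Z:ZZ
::Z:ZZ
ZZ::Z:
::Z:Z:
Z:ZZ:Z
step 9: Z:ZZZZ
Z:Z:ZZ
::Z:Z:
ZZ:::Z
::Z:ZZ
Z:ZZ:Z
step 10: Z:ZZZZ
Z:Z:ZZ
::Z:Z:
ZZZ::Z
:Z:ZZZ
Z::Z:Z
step 11: ::ZZZZ
:ZZ:ZZ
Z:Z:Z:
ZZZ::Z
:Z:ZZZ
Z::Z:Z
step 12: ::ZZZZ
:ZZ:ZZ
Z:Z:Z:
ZZZ:::
:Z:Z::
Z::Z::
step 13: ::ZZZZ
:ZZ:ZZ
Z:Z:Z:
ZZ::::
::Z:::
Z:ZZ::
step 14: ::ZZZZ
ZZZ:ZZ
:ZZ:Z:
:Z::::
::Z:::
Z:ZZ::
step 15: ::ZZZZ
ZZZ:ZZ
:ZZ:Z:
::::::
ZZ::::
ZZZZ::
step 16: ::ZZZZ
ZZZ:ZZ
:ZZ:Z:
Z:::::
::::::
:ZZZ::
step 17: ::ZZZZ
:ZZ:ZZ
Z:Z:Z:
::::::
::::::
:ZZZ::
step 18: ::ZZZZ
:ZZ:ZZ
Z:Z:Z:
::::::
:Z::::
Z::Z::
step 19: ZZ:ZZZ
::Z:ZZ
Z:Z:Z:
::::::
:Z::::
Z::Z::
step 20: ZZ:ZZZ
::Z:ZZ
Z:Z:Z:
:::Z::
:ZZZZ:
Z:::::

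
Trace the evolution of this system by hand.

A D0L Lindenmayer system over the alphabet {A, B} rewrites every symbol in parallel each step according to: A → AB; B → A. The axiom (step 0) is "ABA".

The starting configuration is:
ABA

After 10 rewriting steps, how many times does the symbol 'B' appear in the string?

144

0) ABA
1) ABAAB
2) ABAABABA
3) ABAABABAABAAB
4) ABAABABAABAABABAABABA
5) ABAABABAABAABABAABABAABAABABAABAAB
6) ABAABABAABAABABAABABAABAABABAABAABABAABABAABAABABAABABA
7) ABAABABAABAABABAABABAABAABABAABAABABAABABAABAABABAABABAABAABABAABAABABAABABAABAABABAABAAB
8) ABAABABAABAABABAABABAABAABABAABAABABAABABAABAABABAABABAABA…AABABAABABAABAABABAABABAABAABABAABAABABAABABAABAABABAABABA  (len 144)
9) ABAABABAABAABABAABABAABAABABAABAABABAABABAABAABABAABABAABA…AABABAABABAABAABABAABABAABAABABAABAABABAABABAABAABABAABAAB  (len 233)
10) ABAABABAABAABABAABABAABAABABAABAABABAABABAABAABABAABABAABA…AABABAABABAABAABABAABABAABAABABAABAABABAABABAABAABABAABABA  (len 377)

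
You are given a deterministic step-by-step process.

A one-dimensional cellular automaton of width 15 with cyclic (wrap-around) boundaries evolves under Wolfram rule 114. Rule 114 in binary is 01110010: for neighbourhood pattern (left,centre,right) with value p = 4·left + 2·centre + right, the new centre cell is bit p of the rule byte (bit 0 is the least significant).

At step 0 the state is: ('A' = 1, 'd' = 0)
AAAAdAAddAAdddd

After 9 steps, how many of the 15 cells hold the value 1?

step 0: AAAAdAAddAAdddd
step 1: dddAAdAAAdAAddA
step 2: AdAdAAddAAdAAAd
step 3: dAdAdAAAdAAddAA
step 4: AdAdAddAAdAAAdA
step 5: AAdAdAAdAAddAAd
step 6: dAAdAdAAdAAAdAA
step 7: AdAAdAdAAddAAdA
step 8: AAdAAdAdAAAdAAd
step 9: dAAdAAdAddAAdAA

9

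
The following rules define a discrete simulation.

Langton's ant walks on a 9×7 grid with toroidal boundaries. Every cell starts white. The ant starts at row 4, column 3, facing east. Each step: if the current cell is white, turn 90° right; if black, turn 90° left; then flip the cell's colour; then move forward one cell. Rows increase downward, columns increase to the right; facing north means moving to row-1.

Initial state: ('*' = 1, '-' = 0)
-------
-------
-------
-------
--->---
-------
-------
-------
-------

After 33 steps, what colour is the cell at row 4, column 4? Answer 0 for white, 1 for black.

1

step 0: -------
-------
-------
-------
--->---
-------
-------
-------
-------
step 1: -------
-------
-------
-------
---*---
---v---
-------
-------
-------
step 2: -------
-------
-------
-------
---*---
--<*---
-------
-------
-------
step 3: -------
-------
-------
-------
--^*---
--**---
-------
-------
-------
step 4: -------
-------
-------
-------
--*>---
--**---
-------
-------
-------
step 5: -------
-------
-------
---^---
--*----
--**---
-------
-------
-------
step 6: -------
-------
-------
---*>--
--*----
--**---
-------
-------
-------
step 7: -------
-------
-------
---**--
--*-v--
--**---
-------
-------
-------
step 8: -------
-------
-------
---**--
--*<*--
--**---
-------
-------
-------
step 9: -------
-------
-------
---^*--
--***--
--**---
-------
-------
-------
step 10: -------
-------
-------
--<-*--
--***--
--**---
-------
-------
-------
step 11: -------
-------
--^----
--*-*--
--***--
--**---
-------
-------
-------
step 12: -------
-------
--*>---
--*-*--
--***--
--**---
-------
-------
-------
step 13: -------
-------
--**---
--*v*--
--***--
--**---
-------
-------
-------
step 14: -------
-------
--**---
--<**--
--***--
--**---
-------
-------
-------
step 15: -------
-------
--**---
---**--
--v**--
--**---
-------
-------
-------
step 16: -------
-------
--**---
---**--
--->*--
--**---
-------
-------
-------
step 17: -------
-------
--**---
---^*--
----*--
--**---
-------
-------
-------
step 18: -------
-------
--**---
--<-*--
----*--
--**---
-------
-------
-------
step 19: -------
-------
--^*---
--*-*--
----*--
--**---
-------
-------
-------
step 20: -------
-------
-<-*---
--*-*--
----*--
--**---
-------
-------
-------
step 21: -------
-^-----
-*-*---
--*-*--
----*--
--**---
-------
-------
-------
step 22: -------
-*>----
-*-*---
--*-*--
----*--
--**---
-------
-------
-------
step 23: -------
-**----
-*v*---
--*-*--
----*--
--**---
-------
-------
-------
step 24: -------
-**----
-<**---
--*-*--
----*--
--**---
-------
-------
-------
step 25: -------
-**----
--**---
-v*-*--
----*--
--**---
-------
-------
-------
step 26: -------
-**----
--**---
<**-*--
----*--
--**---
-------
-------
-------
step 27: -------
-**----
^-**---
***-*--
----*--
--**---
-------
-------
-------
step 28: -------
-**----
*>**---
***-*--
----*--
--**---
-------
-------
-------
step 29: -------
-**----
****---
*v*-*--
----*--
--**---
-------
-------
-------
step 30: -------
-**----
****---
*->-*--
----*--
--**---
-------
-------
-------
step 31: -------
-**----
**^*---
*---*--
----*--
--**---
-------
-------
-------
step 32: -------
-**----
*<-*---
*---*--
----*--
--**---
-------
-------
-------
step 33: -------
-**----
*--*---
*v--*--
----*--
--**---
-------
-------
-------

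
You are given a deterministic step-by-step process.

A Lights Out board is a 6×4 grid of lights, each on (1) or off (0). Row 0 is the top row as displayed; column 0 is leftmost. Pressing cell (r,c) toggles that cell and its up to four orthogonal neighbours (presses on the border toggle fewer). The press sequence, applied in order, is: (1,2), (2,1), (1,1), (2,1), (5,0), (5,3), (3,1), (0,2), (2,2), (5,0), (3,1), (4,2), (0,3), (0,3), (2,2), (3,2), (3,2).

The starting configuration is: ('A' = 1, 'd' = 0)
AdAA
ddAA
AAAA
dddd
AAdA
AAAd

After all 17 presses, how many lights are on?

13

[0] AdAA
ddAA
AAAA
dddd
AAdA
AAAd
[1] AddA
dAdd
AAdA
dddd
AAdA
AAAd
[2] AddA
dddd
ddAA
dAdd
AAdA
AAAd
[3] AAdA
AAAd
dAAA
dAdd
AAdA
AAAd
[4] AAdA
AdAd
AddA
dddd
AAdA
AAAd
[5] AAdA
AdAd
AddA
dddd
dAdA
ddAd
[6] AAdA
AdAd
AddA
dddd
dAdd
dddA
[7] AAdA
AdAd
AAdA
AAAd
dddd
dddA
[8] AdAd
Addd
AAdA
AAAd
dddd
dddA
[9] AdAd
AdAd
AdAd
AAdd
dddd
dddA
[10] AdAd
AdAd
AdAd
AAdd
Addd
AAdA
[11] AdAd
AdAd
AAAd
ddAd
AAdd
AAdA
[12] AdAd
AdAd
AAAd
dddd
AdAA
AAAA
[13] AddA
AdAA
AAAd
dddd
AdAA
AAAA
[14] AdAd
AdAd
AAAd
dddd
AdAA
AAAA
[15] AdAd
Addd
AddA
ddAd
AdAA
AAAA
[16] AdAd
Addd
AdAA
dAdA
AddA
AAAA
[17] AdAd
Addd
AddA
ddAd
AdAA
AAAA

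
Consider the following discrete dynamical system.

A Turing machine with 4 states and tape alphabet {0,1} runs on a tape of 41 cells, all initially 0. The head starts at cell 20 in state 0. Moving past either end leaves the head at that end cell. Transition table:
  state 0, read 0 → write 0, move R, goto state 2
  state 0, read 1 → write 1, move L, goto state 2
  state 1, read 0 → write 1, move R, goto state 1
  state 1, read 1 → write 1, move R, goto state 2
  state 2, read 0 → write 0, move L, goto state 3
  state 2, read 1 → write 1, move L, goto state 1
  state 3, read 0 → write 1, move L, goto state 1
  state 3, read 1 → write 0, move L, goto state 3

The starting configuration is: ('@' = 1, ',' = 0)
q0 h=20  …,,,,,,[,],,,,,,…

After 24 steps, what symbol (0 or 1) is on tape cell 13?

gen 0: q0 h=20  …,,,,,,[,],,,,,,…
gen 1: q2 h=21  …,,,,,,[,],,,,,,…
gen 2: q3 h=20  …,,,,,,[,],,,,,,…
gen 3: q1 h=19  …,,,,,,[,]@,,,,,…
gen 4: q1 h=20  …,,,,,@[@],,,,,,…
gen 5: q2 h=21  …,,,,@@[,],,,,,,…
gen 6: q3 h=20  …,,,,,@[@],,,,,,…
gen 7: q3 h=19  …,,,,,,[@],,,,,,…
gen 8: q3 h=18  …,,,,,,[,],,,,,,…
gen 9: q1 h=17  …,,,,,,[,]@,,,,,…
gen 10: q1 h=18  …,,,,,@[@],,,,,,…
gen 11: q2 h=19  …,,,,@@[,],,,,,,…
gen 12: q3 h=18  …,,,,,@[@],,,,,,…
gen 13: q3 h=17  …,,,,,,[@],,,,,,…
gen 14: q3 h=16  …,,,,,,[,],,,,,,…
gen 15: q1 h=15  …,,,,,,[,]@,,,,,…
gen 16: q1 h=16  …,,,,,@[@],,,,,,…
gen 17: q2 h=17  …,,,,@@[,],,,,,,…
gen 18: q3 h=16  …,,,,,@[@],,,,,,…
gen 19: q3 h=15  …,,,,,,[@],,,,,,…
gen 20: q3 h=14  …,,,,,,[,],,,,,,…
gen 21: q1 h=13  …,,,,,,[,]@,,,,,…
gen 22: q1 h=14  …,,,,,@[@],,,,,,…
gen 23: q2 h=15  …,,,,@@[,],,,,,,…
gen 24: q3 h=14  …,,,,,@[@],,,,,,…

1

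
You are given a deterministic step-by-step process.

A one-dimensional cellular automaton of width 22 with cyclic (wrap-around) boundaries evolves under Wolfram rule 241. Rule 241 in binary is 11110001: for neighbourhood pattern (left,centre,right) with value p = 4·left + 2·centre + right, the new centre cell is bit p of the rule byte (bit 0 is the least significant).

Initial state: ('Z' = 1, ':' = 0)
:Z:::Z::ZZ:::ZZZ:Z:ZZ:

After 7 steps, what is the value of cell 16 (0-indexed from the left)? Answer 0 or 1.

[0] :Z:::Z::ZZ:::ZZZ:Z:ZZ:
[1] ::ZZ::Z::ZZZ::ZZZ:Z:ZZ
[2] Z::ZZ::Z::ZZZ::ZZZ:Z:Z
[3] ZZ::ZZ::Z::ZZZ::ZZZ:Z:
[4] :ZZ::ZZ::Z::ZZZ::ZZZ:Z
[5] Z:ZZ::ZZ::Z::ZZZ::ZZZ:
[6] :Z:ZZ::ZZ::Z::ZZZ::ZZZ
[7] Z:Z:ZZ::ZZ::Z::ZZZ::ZZ

1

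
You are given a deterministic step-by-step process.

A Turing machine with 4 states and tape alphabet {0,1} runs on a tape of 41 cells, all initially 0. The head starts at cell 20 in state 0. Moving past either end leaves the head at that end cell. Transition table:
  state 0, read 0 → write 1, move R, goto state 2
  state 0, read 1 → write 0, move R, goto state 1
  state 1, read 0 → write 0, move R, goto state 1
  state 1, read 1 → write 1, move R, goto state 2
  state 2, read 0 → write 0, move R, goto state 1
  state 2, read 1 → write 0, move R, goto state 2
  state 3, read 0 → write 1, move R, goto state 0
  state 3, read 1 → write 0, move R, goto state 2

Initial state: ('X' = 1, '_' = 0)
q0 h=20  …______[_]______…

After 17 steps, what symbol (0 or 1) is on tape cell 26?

0

step 0: q0 h=20  …______[_]______…
step 1: q2 h=21  …_____X[_]______…
step 2: q1 h=22  …____X_[_]______…
step 3: q1 h=23  …___X__[_]______…
step 4: q1 h=24  …__X___[_]______…
step 5: q1 h=25  …_X____[_]______…
step 6: q1 h=26  …X_____[_]______…
step 7: q1 h=27  …______[_]______…
step 8: q1 h=28  …______[_]______…
step 9: q1 h=29  …______[_]______…
step 10: q1 h=30  …______[_]______…
step 11: q1 h=31  …______[_]______…
step 12: q1 h=32  …______[_]______…
step 13: q1 h=33  …______[_]______…
step 14: q1 h=34  …______[_]______|
step 15: q1 h=35  …______[_]_____|
step 16: q1 h=36  …______[_]____|
step 17: q1 h=37  …______[_]___|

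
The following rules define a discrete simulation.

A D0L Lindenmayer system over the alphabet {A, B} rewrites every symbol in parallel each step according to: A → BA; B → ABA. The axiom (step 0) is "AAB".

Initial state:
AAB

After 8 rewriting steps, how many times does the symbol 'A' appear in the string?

[0] AAB
[1] BABAABA
[2] ABABAABABABAABABA
[3] BAABABAABABABAABABAABABAABABABAABABAABABA
[4] ABABABAABABAABABABAABABAABABAABABABAABABAABABABAABABAABABABAABABAABABAABABABAABABAABABABAABABAABABA
[5] BAABABAABABAABABABAABABAABABABAABABAABABAABABABAABABAABABA…ABABABAABABAABABABAABABAABABAABABABAABABAABABABAABABAABABA  (len 239)
[6] ABABABAABABAABABABAABABAABABABAABABAABABAABABABAABABAABABA…ABABABAABABAABABABAABABAABABAABABABAABABAABABABAABABAABABA  (len 577)
[7] BAABABAABABAABABABAABABAABABABAABABAABABAABABABAABABAABABA…ABABABAABABAABABABAABABAABABAABABABAABABAABABABAABABAABABA  (len 1393)
[8] ABABABAABABAABABABAABABAABABABAABABAABABAABABABAABABAABABA…ABABABAABABAABABABAABABAABABAABABABAABABAABABABAABABAABABA  (len 3363)

1970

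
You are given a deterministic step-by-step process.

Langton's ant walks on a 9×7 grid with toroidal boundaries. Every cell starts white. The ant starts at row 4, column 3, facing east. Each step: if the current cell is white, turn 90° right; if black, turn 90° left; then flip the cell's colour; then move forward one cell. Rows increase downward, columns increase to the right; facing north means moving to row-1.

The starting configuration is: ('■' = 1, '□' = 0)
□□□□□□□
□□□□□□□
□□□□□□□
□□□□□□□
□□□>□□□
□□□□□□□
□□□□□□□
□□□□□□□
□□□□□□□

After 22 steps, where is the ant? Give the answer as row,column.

gen 0: □□□□□□□
□□□□□□□
□□□□□□□
□□□□□□□
□□□>□□□
□□□□□□□
□□□□□□□
□□□□□□□
□□□□□□□
gen 1: □□□□□□□
□□□□□□□
□□□□□□□
□□□□□□□
□□□■□□□
□□□v□□□
□□□□□□□
□□□□□□□
□□□□□□□
gen 2: □□□□□□□
□□□□□□□
□□□□□□□
□□□□□□□
□□□■□□□
□□<■□□□
□□□□□□□
□□□□□□□
□□□□□□□
gen 3: □□□□□□□
□□□□□□□
□□□□□□□
□□□□□□□
□□^■□□□
□□■■□□□
□□□□□□□
□□□□□□□
□□□□□□□
gen 4: □□□□□□□
□□□□□□□
□□□□□□□
□□□□□□□
□□■>□□□
□□■■□□□
□□□□□□□
□□□□□□□
□□□□□□□
gen 5: □□□□□□□
□□□□□□□
□□□□□□□
□□□^□□□
□□■□□□□
□□■■□□□
□□□□□□□
□□□□□□□
□□□□□□□
gen 6: □□□□□□□
□□□□□□□
□□□□□□□
□□□■>□□
□□■□□□□
□□■■□□□
□□□□□□□
□□□□□□□
□□□□□□□
gen 7: □□□□□□□
□□□□□□□
□□□□□□□
□□□■■□□
□□■□v□□
□□■■□□□
□□□□□□□
□□□□□□□
□□□□□□□
gen 8: □□□□□□□
□□□□□□□
□□□□□□□
□□□■■□□
□□■<■□□
□□■■□□□
□□□□□□□
□□□□□□□
□□□□□□□
gen 9: □□□□□□□
□□□□□□□
□□□□□□□
□□□^■□□
□□■■■□□
□□■■□□□
□□□□□□□
□□□□□□□
□□□□□□□
gen 10: □□□□□□□
□□□□□□□
□□□□□□□
□□<□■□□
□□■■■□□
□□■■□□□
□□□□□□□
□□□□□□□
□□□□□□□
gen 11: □□□□□□□
□□□□□□□
□□^□□□□
□□■□■□□
□□■■■□□
□□■■□□□
□□□□□□□
□□□□□□□
□□□□□□□
gen 12: □□□□□□□
□□□□□□□
□□■>□□□
□□■□■□□
□□■■■□□
□□■■□□□
□□□□□□□
□□□□□□□
□□□□□□□
gen 13: □□□□□□□
□□□□□□□
□□■■□□□
□□■v■□□
□□■■■□□
□□■■□□□
□□□□□□□
□□□□□□□
□□□□□□□
gen 14: □□□□□□□
□□□□□□□
□□■■□□□
□□<■■□□
□□■■■□□
□□■■□□□
□□□□□□□
□□□□□□□
□□□□□□□
gen 15: □□□□□□□
□□□□□□□
□□■■□□□
□□□■■□□
□□v■■□□
□□■■□□□
□□□□□□□
□□□□□□□
□□□□□□□
gen 16: □□□□□□□
□□□□□□□
□□■■□□□
□□□■■□□
□□□>■□□
□□■■□□□
□□□□□□□
□□□□□□□
□□□□□□□
gen 17: □□□□□□□
□□□□□□□
□□■■□□□
□□□^■□□
□□□□■□□
□□■■□□□
□□□□□□□
□□□□□□□
□□□□□□□
gen 18: □□□□□□□
□□□□□□□
□□■■□□□
□□<□■□□
□□□□■□□
□□■■□□□
□□□□□□□
□□□□□□□
□□□□□□□
gen 19: □□□□□□□
□□□□□□□
□□^■□□□
□□■□■□□
□□□□■□□
□□■■□□□
□□□□□□□
□□□□□□□
□□□□□□□
gen 20: □□□□□□□
□□□□□□□
□<□■□□□
□□■□■□□
□□□□■□□
□□■■□□□
□□□□□□□
□□□□□□□
□□□□□□□
gen 21: □□□□□□□
□^□□□□□
□■□■□□□
□□■□■□□
□□□□■□□
□□■■□□□
□□□□□□□
□□□□□□□
□□□□□□□
gen 22: □□□□□□□
□■>□□□□
□■□■□□□
□□■□■□□
□□□□■□□
□□■■□□□
□□□□□□□
□□□□□□□
□□□□□□□

1,2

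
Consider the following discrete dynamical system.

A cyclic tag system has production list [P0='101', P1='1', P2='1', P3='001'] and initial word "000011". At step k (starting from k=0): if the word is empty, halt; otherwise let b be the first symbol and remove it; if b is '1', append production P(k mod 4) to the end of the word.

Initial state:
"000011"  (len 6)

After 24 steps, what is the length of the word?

10

t=0: "000011"  (len 6)
t=1: "00011"  (len 5)
t=2: "0011"  (len 4)
t=3: "011"  (len 3)
t=4: "11"  (len 2)
t=5: "1101"  (len 4)
t=6: "1011"  (len 4)
t=7: "0111"  (len 4)
t=8: "111"  (len 3)
t=9: "11101"  (len 5)
t=10: "11011"  (len 5)
t=11: "10111"  (len 5)
t=12: "0111001"  (len 7)
t=13: "111001"  (len 6)
t=14: "110011"  (len 6)
t=15: "100111"  (len 6)
t=16: "00111001"  (len 8)
t=17: "0111001"  (len 7)
t=18: "111001"  (len 6)
t=19: "110011"  (len 6)
t=20: "10011001"  (len 8)
t=21: "0011001101"  (len 10)
t=22: "011001101"  (len 9)
t=23: "11001101"  (len 8)
t=24: "1001101001"  (len 10)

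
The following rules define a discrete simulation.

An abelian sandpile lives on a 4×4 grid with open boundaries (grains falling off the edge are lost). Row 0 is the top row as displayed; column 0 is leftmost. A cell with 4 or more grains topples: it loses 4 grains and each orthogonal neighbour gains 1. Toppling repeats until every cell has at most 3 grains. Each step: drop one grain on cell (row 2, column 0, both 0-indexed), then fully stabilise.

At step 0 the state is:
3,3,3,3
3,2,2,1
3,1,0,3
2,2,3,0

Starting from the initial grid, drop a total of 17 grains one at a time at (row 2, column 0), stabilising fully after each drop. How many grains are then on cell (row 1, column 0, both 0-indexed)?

gen 0: 3,3,3,3
3,2,2,1
3,1,0,3
2,2,3,0
gen 1: 1,2,2,0
2,1,0,3
1,3,1,3
3,2,3,0
gen 2: 1,2,2,0
2,1,0,3
2,3,1,3
3,2,3,0
gen 3: 1,2,2,0
2,1,0,3
3,3,1,3
3,2,3,0
gen 4: 1,2,2,0
3,2,0,3
2,1,3,3
1,1,0,1
gen 5: 1,2,2,0
3,2,0,3
3,1,3,3
1,1,0,1
gen 6: 2,2,2,0
0,3,0,3
1,2,3,3
2,1,0,1
gen 7: 2,2,2,0
0,3,0,3
2,2,3,3
2,1,0,1
gen 8: 2,2,2,0
0,3,0,3
3,2,3,3
2,1,0,1
gen 9: 2,2,2,0
1,3,0,3
0,3,3,3
3,1,0,1
gen 10: 2,2,2,0
1,3,0,3
1,3,3,3
3,1,0,1
gen 11: 2,2,2,0
1,3,0,3
2,3,3,3
3,1,0,1
gen 12: 2,2,2,0
1,3,0,3
3,3,3,3
3,1,0,1
gen 13: 2,3,2,1
3,0,3,0
2,2,1,1
0,3,1,2
gen 14: 2,3,2,1
3,0,3,0
3,2,1,1
0,3,1,2
gen 15: 3,3,2,1
0,1,3,0
1,3,1,1
1,3,1,2
gen 16: 3,3,2,1
0,1,3,0
2,3,1,1
1,3,1,2
gen 17: 3,3,2,1
0,1,3,0
3,3,1,1
1,3,1,2

0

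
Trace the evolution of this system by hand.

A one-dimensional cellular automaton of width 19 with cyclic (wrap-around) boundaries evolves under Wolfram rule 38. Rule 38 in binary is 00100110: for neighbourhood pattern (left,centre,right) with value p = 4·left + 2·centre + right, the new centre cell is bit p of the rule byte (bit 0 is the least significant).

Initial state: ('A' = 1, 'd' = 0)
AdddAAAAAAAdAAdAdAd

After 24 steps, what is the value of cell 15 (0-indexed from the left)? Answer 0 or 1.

0

[0] AdddAAAAAAAdAAdAdAd
[1] AddAdddddddAddAAAAA
[2] ddAAddddddAAdAddddd
[3] dAdddddddAddAAddddd
[4] AAddddddAAdAddddddd
[5] dddddddAddAAddddddA
[6] ddddddAAdAdddddddAA
[7] dddddAddAAddddddAdd
[8] ddddAAdAdddddddAAdd
[9] dddAddAAddddddAdddd
[10] ddAAdAdddddddAAdddd
[11] dAddAAddddddAdddddd
[12] AAdAdddddddAAdddddd
[13] ddAAddddddAdddddddA
[14] dAdddddddAAddddddAA
[15] AAddddddAdddddddAdd
[16] dddddddAAddddddAAdA
[17] ddddddAdddddddAddAA
[18] dddddAAddddddAAdAdd
[19] ddddAdddddddAddAAdd
[20] dddAAddddddAAdAdddd
[21] ddAdddddddAddAAdddd
[22] dAAddddddAAdAdddddd
[23] AdddddddAddAAdddddd
[24] AddddddAAdAdddddddA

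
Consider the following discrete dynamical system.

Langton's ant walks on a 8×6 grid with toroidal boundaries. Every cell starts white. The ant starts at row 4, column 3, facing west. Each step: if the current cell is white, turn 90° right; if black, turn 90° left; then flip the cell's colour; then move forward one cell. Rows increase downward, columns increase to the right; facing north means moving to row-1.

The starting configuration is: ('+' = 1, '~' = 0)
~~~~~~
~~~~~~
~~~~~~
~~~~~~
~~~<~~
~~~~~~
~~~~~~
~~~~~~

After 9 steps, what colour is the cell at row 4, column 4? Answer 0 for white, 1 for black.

1

[0] ~~~~~~
~~~~~~
~~~~~~
~~~~~~
~~~<~~
~~~~~~
~~~~~~
~~~~~~
[1] ~~~~~~
~~~~~~
~~~~~~
~~~^~~
~~~+~~
~~~~~~
~~~~~~
~~~~~~
[2] ~~~~~~
~~~~~~
~~~~~~
~~~+>~
~~~+~~
~~~~~~
~~~~~~
~~~~~~
[3] ~~~~~~
~~~~~~
~~~~~~
~~~++~
~~~+v~
~~~~~~
~~~~~~
~~~~~~
[4] ~~~~~~
~~~~~~
~~~~~~
~~~++~
~~~<+~
~~~~~~
~~~~~~
~~~~~~
[5] ~~~~~~
~~~~~~
~~~~~~
~~~++~
~~~~+~
~~~v~~
~~~~~~
~~~~~~
[6] ~~~~~~
~~~~~~
~~~~~~
~~~++~
~~~~+~
~~<+~~
~~~~~~
~~~~~~
[7] ~~~~~~
~~~~~~
~~~~~~
~~~++~
~~^~+~
~~++~~
~~~~~~
~~~~~~
[8] ~~~~~~
~~~~~~
~~~~~~
~~~++~
~~+>+~
~~++~~
~~~~~~
~~~~~~
[9] ~~~~~~
~~~~~~
~~~~~~
~~~++~
~~+++~
~~+v~~
~~~~~~
~~~~~~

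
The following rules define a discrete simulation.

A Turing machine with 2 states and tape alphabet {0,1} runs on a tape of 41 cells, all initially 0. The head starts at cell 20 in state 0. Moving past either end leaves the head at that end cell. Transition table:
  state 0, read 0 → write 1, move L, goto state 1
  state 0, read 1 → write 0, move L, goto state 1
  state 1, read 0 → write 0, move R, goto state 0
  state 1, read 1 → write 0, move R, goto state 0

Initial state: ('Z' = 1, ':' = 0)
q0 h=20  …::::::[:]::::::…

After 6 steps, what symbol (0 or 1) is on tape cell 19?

0

gen 0: q0 h=20  …::::::[:]::::::…
gen 1: q1 h=19  …::::::[:]Z:::::…
gen 2: q0 h=20  …::::::[Z]::::::…
gen 3: q1 h=19  …::::::[:]::::::…
gen 4: q0 h=20  …::::::[:]::::::…
gen 5: q1 h=19  …::::::[:]Z:::::…
gen 6: q0 h=20  …::::::[Z]::::::…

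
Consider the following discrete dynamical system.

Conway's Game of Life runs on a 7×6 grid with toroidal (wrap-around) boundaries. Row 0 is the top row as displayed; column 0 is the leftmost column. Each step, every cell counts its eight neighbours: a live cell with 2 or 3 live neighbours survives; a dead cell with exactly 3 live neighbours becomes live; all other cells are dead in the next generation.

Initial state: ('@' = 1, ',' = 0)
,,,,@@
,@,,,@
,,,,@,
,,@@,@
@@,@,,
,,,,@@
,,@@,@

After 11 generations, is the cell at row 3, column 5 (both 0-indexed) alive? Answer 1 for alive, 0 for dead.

1

0) ,,,,@@
,@,,,@
,,,,@,
,,@@,@
@@,@,,
,,,,@@
,,@@,@
1) ,,@@,@
@,,,,@
@,@@@@
@@@@,@
@@,@,,
,@,,,@
@,,@,,
2) ,@@@,@
,,,,,,
,,,,,,
,,,,,,
,,,@,,
,@,,@@
@@,@,@
3) ,@,@,@
,,@,,,
,,,,,,
,,,,,,
,,,,@,
,@,@,@
,,,@,,
4) ,,,@@,
,,@,,,
,,,,,,
,,,,,,
,,,,@,
,,@@,,
,,,@,,
5) ,,@@@,
,,,@,,
,,,,,,
,,,,,,
,,,@,,
,,@@@,
,,,,,,
6) ,,@@@,
,,@@@,
,,,,,,
,,,,,,
,,@@@,
,,@@@,
,,,,,,
7) ,,@,@,
,,@,@,
,,,@,,
,,,@,,
,,@,@,
,,@,@,
,,,,,,
8) ,,,,,,
,,@,@,
,,@@@,
,,@@@,
,,@,@,
,,,,,,
,,,,,,
9) ,,,,,,
,,@,@,
,@,,,@
,@,,,@
,,@,@,
,,,,,,
,,,,,,
10) ,,,,,,
,,,,,,
,@@,@@
,@@,@@
,,,,,,
,,,,,,
,,,,,,
11) ,,,,,,
,,,,,,
,@@,@@
,@@,@@
,,,,,,
,,,,,,
,,,,,,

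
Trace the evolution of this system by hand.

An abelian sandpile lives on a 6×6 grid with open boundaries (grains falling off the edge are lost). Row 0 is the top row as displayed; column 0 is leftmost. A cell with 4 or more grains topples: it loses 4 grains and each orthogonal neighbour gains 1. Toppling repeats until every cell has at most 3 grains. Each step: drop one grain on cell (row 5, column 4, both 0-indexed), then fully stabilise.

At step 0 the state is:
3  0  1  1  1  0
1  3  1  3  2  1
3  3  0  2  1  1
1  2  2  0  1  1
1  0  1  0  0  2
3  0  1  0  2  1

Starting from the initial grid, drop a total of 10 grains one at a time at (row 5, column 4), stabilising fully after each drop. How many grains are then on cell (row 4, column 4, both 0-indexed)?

3

0) 3  0  1  1  1  0
1  3  1  3  2  1
3  3  0  2  1  1
1  2  2  0  1  1
1  0  1  0  0  2
3  0  1  0  2  1
1) 3  0  1  1  1  0
1  3  1  3  2  1
3  3  0  2  1  1
1  2  2  0  1  1
1  0  1  0  0  2
3  0  1  0  3  1
2) 3  0  1  1  1  0
1  3  1  3  2  1
3  3  0  2  1  1
1  2  2  0  1  1
1  0  1  0  1  2
3  0  1  1  0  2
3) 3  0  1  1  1  0
1  3  1  3  2  1
3  3  0  2  1  1
1  2  2  0  1  1
1  0  1  0  1  2
3  0  1  1  1  2
4) 3  0  1  1  1  0
1  3  1  3  2  1
3  3  0  2  1  1
1  2  2  0  1  1
1  0  1  0  1  2
3  0  1  1  2  2
5) 3  0  1  1  1  0
1  3  1  3  2  1
3  3  0  2  1  1
1  2  2  0  1  1
1  0  1  0  1  2
3  0  1  1  3  2
6) 3  0  1  1  1  0
1  3  1  3  2  1
3  3  0  2  1  1
1  2  2  0  1  1
1  0  1  0  2  2
3  0  1  2  0  3
7) 3  0  1  1  1  0
1  3  1  3  2  1
3  3  0  2  1  1
1  2  2  0  1  1
1  0  1  0  2  2
3  0  1  2  1  3
8) 3  0  1  1  1  0
1  3  1  3  2  1
3  3  0  2  1  1
1  2  2  0  1  1
1  0  1  0  2  2
3  0  1  2  2  3
9) 3  0  1  1  1  0
1  3  1  3  2  1
3  3  0  2  1  1
1  2  2  0  1  1
1  0  1  0  2  2
3  0  1  2  3  3
10) 3  0  1  1  1  0
1  3  1  3  2  1
3  3  0  2  1  1
1  2  2  0  1  1
1  0  1  0  3  3
3  0  1  3  1  0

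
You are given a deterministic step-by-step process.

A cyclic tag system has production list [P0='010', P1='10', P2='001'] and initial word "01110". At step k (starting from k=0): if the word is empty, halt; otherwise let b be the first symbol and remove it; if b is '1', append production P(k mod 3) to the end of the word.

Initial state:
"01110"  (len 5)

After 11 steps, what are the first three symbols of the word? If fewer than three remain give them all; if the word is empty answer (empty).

100

[0] "01110"  (len 5)
[1] "1110"  (len 4)
[2] "11010"  (len 5)
[3] "1010001"  (len 7)
[4] "010001010"  (len 9)
[5] "10001010"  (len 8)
[6] "0001010001"  (len 10)
[7] "001010001"  (len 9)
[8] "01010001"  (len 8)
[9] "1010001"  (len 7)
[10] "010001010"  (len 9)
[11] "10001010"  (len 8)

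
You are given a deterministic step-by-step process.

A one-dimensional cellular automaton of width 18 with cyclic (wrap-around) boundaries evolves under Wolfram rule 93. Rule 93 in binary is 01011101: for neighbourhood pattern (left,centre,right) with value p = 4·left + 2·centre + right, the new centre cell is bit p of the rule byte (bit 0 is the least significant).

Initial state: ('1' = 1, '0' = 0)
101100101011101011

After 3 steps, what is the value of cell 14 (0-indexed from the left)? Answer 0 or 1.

1

step 0: 101100101011101011
step 1: 101110101010101010
step 2: 101010101010101010
step 3: 101010101010101010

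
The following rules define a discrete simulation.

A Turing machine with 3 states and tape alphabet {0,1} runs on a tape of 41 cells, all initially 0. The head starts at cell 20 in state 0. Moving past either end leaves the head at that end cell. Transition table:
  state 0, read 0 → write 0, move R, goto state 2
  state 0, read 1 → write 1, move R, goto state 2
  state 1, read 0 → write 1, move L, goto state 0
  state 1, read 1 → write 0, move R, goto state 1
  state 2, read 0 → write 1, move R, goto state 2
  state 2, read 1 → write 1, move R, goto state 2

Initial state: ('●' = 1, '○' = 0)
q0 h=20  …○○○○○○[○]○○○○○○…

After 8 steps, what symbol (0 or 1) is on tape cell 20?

[0] q0 h=20  …○○○○○○[○]○○○○○○…
[1] q2 h=21  …○○○○○○[○]○○○○○○…
[2] q2 h=22  …○○○○○●[○]○○○○○○…
[3] q2 h=23  …○○○○●●[○]○○○○○○…
[4] q2 h=24  …○○○●●●[○]○○○○○○…
[5] q2 h=25  …○○●●●●[○]○○○○○○…
[6] q2 h=26  …○●●●●●[○]○○○○○○…
[7] q2 h=27  …●●●●●●[○]○○○○○○…
[8] q2 h=28  …●●●●●●[○]○○○○○○…

0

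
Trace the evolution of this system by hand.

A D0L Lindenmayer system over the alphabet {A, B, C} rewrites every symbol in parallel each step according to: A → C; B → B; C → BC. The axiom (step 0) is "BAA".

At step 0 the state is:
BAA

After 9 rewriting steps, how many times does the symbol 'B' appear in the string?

17

gen 0: BAA
gen 1: BCC
gen 2: BBCBC
gen 3: BBBCBBC
gen 4: BBBBCBBBC
gen 5: BBBBBCBBBBC
gen 6: BBBBBBCBBBBBC
gen 7: BBBBBBBCBBBBBBC
gen 8: BBBBBBBBCBBBBBBBC
gen 9: BBBBBBBBBCBBBBBBBBC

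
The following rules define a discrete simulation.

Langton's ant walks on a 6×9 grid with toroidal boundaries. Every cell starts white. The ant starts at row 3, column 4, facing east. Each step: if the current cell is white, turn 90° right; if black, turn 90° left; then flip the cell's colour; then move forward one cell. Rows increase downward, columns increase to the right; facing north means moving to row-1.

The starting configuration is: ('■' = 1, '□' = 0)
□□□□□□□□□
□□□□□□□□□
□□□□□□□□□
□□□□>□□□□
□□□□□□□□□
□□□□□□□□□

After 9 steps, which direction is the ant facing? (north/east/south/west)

0) □□□□□□□□□
□□□□□□□□□
□□□□□□□□□
□□□□>□□□□
□□□□□□□□□
□□□□□□□□□
1) □□□□□□□□□
□□□□□□□□□
□□□□□□□□□
□□□□■□□□□
□□□□v□□□□
□□□□□□□□□
2) □□□□□□□□□
□□□□□□□□□
□□□□□□□□□
□□□□■□□□□
□□□<■□□□□
□□□□□□□□□
3) □□□□□□□□□
□□□□□□□□□
□□□□□□□□□
□□□^■□□□□
□□□■■□□□□
□□□□□□□□□
4) □□□□□□□□□
□□□□□□□□□
□□□□□□□□□
□□□■>□□□□
□□□■■□□□□
□□□□□□□□□
5) □□□□□□□□□
□□□□□□□□□
□□□□^□□□□
□□□■□□□□□
□□□■■□□□□
□□□□□□□□□
6) □□□□□□□□□
□□□□□□□□□
□□□□■>□□□
□□□■□□□□□
□□□■■□□□□
□□□□□□□□□
7) □□□□□□□□□
□□□□□□□□□
□□□□■■□□□
□□□■□v□□□
□□□■■□□□□
□□□□□□□□□
8) □□□□□□□□□
□□□□□□□□□
□□□□■■□□□
□□□■<■□□□
□□□■■□□□□
□□□□□□□□□
9) □□□□□□□□□
□□□□□□□□□
□□□□^■□□□
□□□■■■□□□
□□□■■□□□□
□□□□□□□□□

north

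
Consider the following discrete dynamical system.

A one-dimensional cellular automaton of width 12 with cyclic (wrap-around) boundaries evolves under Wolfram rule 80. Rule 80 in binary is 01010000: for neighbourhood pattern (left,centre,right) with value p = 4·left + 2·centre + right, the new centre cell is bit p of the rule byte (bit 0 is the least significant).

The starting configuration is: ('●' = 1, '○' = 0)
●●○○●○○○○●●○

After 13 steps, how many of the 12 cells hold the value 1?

[0] ●●○○●○○○○●●○
[1] ○●●○○●○○○○●○
[2] ○○●●○○●○○○○●
[3] ●○○●●○○●○○○○
[4] ○●○○●●○○●○○○
[5] ○○●○○●●○○●○○
[6] ○○○●○○●●○○●○
[7] ○○○○●○○●●○○●
[8] ●○○○○●○○●●○○
[9] ○●○○○○●○○●●○
[10] ○○●○○○○●○○●●
[11] ●○○●○○○○●○○●
[12] ●●○○●○○○○●○○
[13] ○●●○○●○○○○●○

4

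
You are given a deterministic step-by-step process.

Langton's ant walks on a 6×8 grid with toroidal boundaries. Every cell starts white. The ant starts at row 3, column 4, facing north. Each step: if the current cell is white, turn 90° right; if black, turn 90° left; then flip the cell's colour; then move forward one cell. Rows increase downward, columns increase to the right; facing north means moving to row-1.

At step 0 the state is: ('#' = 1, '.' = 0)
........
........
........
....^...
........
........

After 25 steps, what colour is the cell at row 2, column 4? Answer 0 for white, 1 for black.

[0] ........
........
........
....^...
........
........
[1] ........
........
........
....#>..
........
........
[2] ........
........
........
....##..
.....v..
........
[3] ........
........
........
....##..
....<#..
........
[4] ........
........
........
....^#..
....##..
........
[5] ........
........
........
...<.#..
....##..
........
[6] ........
........
...^....
...#.#..
....##..
........
[7] ........
........
...#>...
...#.#..
....##..
........
[8] ........
........
...##...
...#v#..
....##..
........
[9] ........
........
...##...
...<##..
....##..
........
[10] ........
........
...##...
....##..
...v##..
........
[11] ........
........
...##...
....##..
..<###..
........
[12] ........
........
...##...
..^.##..
..####..
........
[13] ........
........
...##...
..#>##..
..####..
........
[14] ........
........
...##...
..####..
..#v##..
........
[15] ........
........
...##...
..####..
..#.>#..
........
[16] ........
........
...##...
..##^#..
..#..#..
........
[17] ........
........
...##...
..#<.#..
..#..#..
........
[18] ........
........
...##...
..#..#..
..#v.#..
........
[19] ........
........
...##...
..#..#..
..<#.#..
........
[20] ........
........
...##...
..#..#..
...#.#..
..v.....
[21] ........
........
...##...
..#..#..
...#.#..
.<#.....
[22] ........
........
...##...
..#..#..
.^.#.#..
.##.....
[23] ........
........
...##...
..#..#..
.#>#.#..
.##.....
[24] ........
........
...##...
..#..#..
.###.#..
.#v.....
[25] ........
........
...##...
..#..#..
.###.#..
.#.>....

1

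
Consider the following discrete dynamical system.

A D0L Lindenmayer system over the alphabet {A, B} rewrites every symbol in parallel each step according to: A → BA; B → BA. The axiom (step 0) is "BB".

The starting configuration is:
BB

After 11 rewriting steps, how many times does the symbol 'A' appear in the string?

2048

t=0: BB
t=1: BABA
t=2: BABABABA
t=3: BABABABABABABABA
t=4: BABABABABABABABABABABABABABABABA
t=5: BABABABABABABABABABABABABABABABABABABABABABABABABABABABABABABABA
t=6: BABABABABABABABABABABABABABABABABABABABABABABABABABABABABA…BABABABABABABABABABABABABABABABABABABABABABABABABABABABABA  (len 128)
t=7: BABABABABABABABABABABABABABABABABABABABABABABABABABABABABA…BABABABABABABABABABABABABABABABABABABABABABABABABABABABABA  (len 256)
t=8: BABABABABABABABABABABABABABABABABABABABABABABABABABABABABA…BABABABABABABABABABABABABABABABABABABABABABABABABABABABABA  (len 512)
t=9: BABABABABABABABABABABABABABABABABABABABABABABABABABABABABA…BABABABABABABABABABABABABABABABABABABABABABABABABABABABABA  (len 1024)
t=10: BABABABABABABABABABABABABABABABABABABABABABABABABABABABABA…BABABABABABABABABABABABABABABABABABABABABABABABABABABABABA  (len 2048)
t=11: BABABABABABABABABABABABABABABABABABABABABABABABABABABABABA…BABABABABABABABABABABABABABABABABABABABABABABABABABABABABA  (len 4096)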